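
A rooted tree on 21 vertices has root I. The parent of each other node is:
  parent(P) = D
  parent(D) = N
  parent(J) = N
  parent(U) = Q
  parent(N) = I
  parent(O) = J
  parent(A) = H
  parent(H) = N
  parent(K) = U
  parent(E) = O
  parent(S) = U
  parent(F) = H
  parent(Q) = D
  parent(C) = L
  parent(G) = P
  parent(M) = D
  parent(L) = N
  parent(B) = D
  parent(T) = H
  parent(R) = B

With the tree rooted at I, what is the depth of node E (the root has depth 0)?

4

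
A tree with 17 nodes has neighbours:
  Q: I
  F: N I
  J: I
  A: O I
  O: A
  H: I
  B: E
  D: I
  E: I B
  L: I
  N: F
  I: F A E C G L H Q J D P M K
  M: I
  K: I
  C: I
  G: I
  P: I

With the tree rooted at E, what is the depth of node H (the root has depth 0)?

E–I–H — 2 edges.

2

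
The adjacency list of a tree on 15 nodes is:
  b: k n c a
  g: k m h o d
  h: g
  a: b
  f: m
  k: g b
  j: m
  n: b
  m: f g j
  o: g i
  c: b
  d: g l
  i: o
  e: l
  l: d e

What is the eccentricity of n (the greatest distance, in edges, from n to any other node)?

Distances from n peak at 6, attained at e.
n–b–k–g–d–l–e

6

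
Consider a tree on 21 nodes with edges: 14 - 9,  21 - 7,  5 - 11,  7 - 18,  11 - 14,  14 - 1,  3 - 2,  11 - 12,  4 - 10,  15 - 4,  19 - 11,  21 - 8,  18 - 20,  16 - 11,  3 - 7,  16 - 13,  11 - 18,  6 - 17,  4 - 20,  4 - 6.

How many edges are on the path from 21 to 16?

4

21 – 7 – 18 – 11 – 16: 4 edges.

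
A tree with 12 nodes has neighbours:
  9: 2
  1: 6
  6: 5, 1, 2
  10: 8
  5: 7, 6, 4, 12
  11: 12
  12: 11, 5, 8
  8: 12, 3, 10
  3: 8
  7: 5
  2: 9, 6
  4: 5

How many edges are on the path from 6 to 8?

3

6 - 5 - 12 - 8: 3 edges.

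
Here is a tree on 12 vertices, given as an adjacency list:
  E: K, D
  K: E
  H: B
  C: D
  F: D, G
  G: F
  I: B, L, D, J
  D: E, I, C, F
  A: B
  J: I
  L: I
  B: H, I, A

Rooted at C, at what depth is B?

3

Path from C to B: C → D → I → B, which has 3 edges.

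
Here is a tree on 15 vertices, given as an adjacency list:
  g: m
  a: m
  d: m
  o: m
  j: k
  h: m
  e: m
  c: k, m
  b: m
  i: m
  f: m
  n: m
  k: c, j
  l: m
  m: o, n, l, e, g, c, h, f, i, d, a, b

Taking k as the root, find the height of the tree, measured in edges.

A deepest node is l, reached by k–c–m–l.
That path has 3 edges, so the height is 3.

3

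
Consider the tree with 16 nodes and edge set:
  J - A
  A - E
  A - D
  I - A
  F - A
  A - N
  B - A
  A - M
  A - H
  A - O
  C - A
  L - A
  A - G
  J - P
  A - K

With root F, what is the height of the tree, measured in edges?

The longest root-to-leaf path is F-A-J-P (3 edges).

3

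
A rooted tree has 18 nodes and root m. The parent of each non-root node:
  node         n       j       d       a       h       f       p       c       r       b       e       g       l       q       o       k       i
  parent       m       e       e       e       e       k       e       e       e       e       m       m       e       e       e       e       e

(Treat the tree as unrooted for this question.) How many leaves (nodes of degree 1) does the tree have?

Exactly 15 nodes have a single neighbour: a, b, c, d, f, g, h, i, j, l, n, o, p, q, r.

15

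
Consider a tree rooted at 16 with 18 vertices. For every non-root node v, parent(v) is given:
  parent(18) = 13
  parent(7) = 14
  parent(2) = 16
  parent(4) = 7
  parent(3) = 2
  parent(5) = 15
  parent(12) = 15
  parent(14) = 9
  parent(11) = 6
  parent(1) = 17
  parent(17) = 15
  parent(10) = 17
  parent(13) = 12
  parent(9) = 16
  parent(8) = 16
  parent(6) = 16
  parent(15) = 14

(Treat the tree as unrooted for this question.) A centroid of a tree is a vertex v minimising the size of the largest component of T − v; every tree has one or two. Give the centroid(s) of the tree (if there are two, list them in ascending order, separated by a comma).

14

Delete 14: the remaining components have sizes 8, 7, 2. Max 8 ≤ 9, so 14 is a centroid.
Every other node leaves some component of size > 9, so the centroid is unique.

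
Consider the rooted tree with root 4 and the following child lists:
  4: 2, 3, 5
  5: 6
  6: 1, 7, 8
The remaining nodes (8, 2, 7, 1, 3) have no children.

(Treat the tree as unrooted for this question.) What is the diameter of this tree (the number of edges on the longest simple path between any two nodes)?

Starting from 8, a farthest node is 2 at distance 4.
One longest path: 8-6-5-4-2.
So the diameter is 4.

4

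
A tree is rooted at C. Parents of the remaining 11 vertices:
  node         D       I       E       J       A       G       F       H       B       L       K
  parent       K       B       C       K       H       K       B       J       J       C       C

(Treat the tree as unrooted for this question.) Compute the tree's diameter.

BFS from E reaches I last, at distance 5; BFS from I confirms no node is farther.
Path: E - C - K - J - B - I.

5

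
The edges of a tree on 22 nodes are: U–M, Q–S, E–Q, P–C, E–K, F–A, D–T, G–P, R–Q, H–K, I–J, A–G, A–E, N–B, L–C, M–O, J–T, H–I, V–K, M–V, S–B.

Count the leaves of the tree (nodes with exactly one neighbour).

Exactly 7 nodes have a single neighbour: D, F, L, N, O, R, U.

7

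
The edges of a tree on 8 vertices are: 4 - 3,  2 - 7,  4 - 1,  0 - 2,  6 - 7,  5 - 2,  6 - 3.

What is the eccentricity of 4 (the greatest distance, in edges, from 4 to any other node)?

The node farthest from 4 is 5 (0 also at distance 5), via 4 – 3 – 6 – 7 – 2 – 5 — 5 edges.

5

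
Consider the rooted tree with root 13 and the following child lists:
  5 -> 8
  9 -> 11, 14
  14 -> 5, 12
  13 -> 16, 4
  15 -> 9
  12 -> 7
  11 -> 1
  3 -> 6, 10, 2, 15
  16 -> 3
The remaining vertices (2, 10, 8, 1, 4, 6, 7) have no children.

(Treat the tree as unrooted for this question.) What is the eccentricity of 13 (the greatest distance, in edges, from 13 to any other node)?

The node farthest from 13 is 7 (8 also at distance 7), via 13 – 16 – 3 – 15 – 9 – 14 – 12 – 7 — 7 edges.

7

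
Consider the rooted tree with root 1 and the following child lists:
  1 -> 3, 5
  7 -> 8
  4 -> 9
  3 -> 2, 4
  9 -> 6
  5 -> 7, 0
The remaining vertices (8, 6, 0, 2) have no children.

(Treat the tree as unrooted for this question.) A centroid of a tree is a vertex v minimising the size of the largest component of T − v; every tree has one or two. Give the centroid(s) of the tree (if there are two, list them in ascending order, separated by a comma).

1, 3

Removing 3 splits the tree into components of sizes 5, 3, 1; the largest is 5 ≤ ⌊10/2⌋ = 5.
Its neighbour 1 also leaves a largest component of size 5, so both are centroids.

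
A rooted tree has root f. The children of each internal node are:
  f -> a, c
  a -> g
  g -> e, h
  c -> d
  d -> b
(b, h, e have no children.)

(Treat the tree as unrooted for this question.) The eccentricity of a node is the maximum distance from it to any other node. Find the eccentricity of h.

6

Distances from h peak at 6, attained at b.
h-g-a-f-c-d-b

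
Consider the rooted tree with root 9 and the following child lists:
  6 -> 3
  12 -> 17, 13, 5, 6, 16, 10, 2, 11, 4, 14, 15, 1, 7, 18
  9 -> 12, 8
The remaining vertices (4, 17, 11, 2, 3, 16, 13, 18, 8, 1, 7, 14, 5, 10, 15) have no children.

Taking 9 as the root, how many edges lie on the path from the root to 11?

Path from 9 to 11: 9 – 12 – 11, which has 2 edges.

2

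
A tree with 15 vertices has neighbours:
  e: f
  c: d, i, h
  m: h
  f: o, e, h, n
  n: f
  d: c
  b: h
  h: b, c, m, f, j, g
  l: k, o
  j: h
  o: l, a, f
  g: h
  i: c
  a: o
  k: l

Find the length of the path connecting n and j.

3

n - f - h - j: 3 edges.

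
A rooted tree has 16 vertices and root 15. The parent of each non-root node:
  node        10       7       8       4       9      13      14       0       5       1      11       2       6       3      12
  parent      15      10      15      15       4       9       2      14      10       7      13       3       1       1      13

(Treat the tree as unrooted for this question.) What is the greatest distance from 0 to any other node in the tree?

A farthest node from 0 is 11 (12 also at distance 11).
The path 0-14-2-3-1-7-10-15-4-9-13-11 has 11 edges.

11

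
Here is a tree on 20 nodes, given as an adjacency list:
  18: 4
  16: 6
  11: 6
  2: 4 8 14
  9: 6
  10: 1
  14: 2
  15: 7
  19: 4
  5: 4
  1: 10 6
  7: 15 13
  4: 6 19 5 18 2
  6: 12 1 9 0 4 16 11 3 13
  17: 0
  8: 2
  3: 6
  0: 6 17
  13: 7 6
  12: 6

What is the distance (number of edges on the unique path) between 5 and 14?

5 – 4 – 2 – 14: 3 edges.

3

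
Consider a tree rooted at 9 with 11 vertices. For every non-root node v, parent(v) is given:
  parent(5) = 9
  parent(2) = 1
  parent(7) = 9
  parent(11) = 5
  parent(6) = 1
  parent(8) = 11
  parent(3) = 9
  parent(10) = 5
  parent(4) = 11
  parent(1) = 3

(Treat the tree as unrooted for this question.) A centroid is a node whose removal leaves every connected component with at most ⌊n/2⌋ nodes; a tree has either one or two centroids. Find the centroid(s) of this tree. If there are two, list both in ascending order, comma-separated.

9

If 9 is removed the pieces have sizes 5, 4, 1, all ≤ ⌊11/2⌋ = 5.
Every other node leaves some component of size > 5, so the centroid is unique.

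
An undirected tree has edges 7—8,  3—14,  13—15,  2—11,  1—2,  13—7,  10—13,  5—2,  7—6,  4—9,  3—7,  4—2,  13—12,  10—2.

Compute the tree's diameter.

7

BFS from 9 reaches 14 last, at distance 7; BFS from 14 confirms no node is farther.
Path: 9 – 4 – 2 – 10 – 13 – 7 – 3 – 14.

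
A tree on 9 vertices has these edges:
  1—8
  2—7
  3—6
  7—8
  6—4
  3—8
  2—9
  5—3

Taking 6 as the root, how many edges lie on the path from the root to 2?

4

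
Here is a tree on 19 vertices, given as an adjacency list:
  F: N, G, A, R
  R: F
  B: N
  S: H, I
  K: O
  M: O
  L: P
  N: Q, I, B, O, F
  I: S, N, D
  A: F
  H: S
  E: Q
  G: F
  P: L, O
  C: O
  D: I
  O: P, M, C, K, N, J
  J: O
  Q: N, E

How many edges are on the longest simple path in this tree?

6

A longest path is H – S – I – N – O – P – L, with 6 edges.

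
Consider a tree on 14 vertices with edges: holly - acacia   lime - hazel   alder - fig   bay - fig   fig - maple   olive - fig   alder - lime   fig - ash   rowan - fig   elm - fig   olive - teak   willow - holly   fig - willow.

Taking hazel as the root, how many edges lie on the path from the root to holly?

Path from hazel to holly: hazel → lime → alder → fig → willow → holly, which has 5 edges.

5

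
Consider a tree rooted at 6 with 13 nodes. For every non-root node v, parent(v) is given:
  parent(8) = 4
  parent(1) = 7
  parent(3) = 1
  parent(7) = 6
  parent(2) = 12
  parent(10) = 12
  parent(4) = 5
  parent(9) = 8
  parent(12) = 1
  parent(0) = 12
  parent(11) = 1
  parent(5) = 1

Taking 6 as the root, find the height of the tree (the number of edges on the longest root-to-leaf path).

A deepest node is 9, reached by 6 → 7 → 1 → 5 → 4 → 8 → 9.
That path has 6 edges, so the height is 6.

6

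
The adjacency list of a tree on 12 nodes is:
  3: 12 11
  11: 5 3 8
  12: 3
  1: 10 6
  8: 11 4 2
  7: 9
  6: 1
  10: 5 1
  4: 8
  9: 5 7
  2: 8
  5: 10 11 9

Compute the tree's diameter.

Starting from 12, a farthest node is 6 at distance 6.
One longest path: 12–3–11–5–10–1–6.
So the diameter is 6.

6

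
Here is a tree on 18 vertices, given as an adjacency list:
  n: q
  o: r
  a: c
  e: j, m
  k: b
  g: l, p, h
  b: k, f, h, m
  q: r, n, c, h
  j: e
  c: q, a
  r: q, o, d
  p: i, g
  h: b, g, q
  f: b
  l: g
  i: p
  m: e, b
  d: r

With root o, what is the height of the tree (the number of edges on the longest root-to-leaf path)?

7

A deepest node is j, reached by o – r – q – h – b – m – e – j.
That path has 7 edges, so the height is 7.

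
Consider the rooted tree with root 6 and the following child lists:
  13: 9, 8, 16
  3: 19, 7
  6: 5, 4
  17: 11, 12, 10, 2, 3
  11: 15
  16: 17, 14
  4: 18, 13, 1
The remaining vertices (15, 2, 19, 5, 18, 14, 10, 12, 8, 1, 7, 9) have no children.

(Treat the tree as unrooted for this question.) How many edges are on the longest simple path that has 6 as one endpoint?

The node farthest from 6 is 15 (7, 19 also at distance 6), via 6-4-13-16-17-11-15 — 6 edges.

6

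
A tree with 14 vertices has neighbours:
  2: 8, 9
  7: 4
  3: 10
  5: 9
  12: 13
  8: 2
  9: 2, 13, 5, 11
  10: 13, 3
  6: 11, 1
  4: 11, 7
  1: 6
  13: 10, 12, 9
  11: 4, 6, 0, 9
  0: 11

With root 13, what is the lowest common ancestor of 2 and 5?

9

Ancestors of 2 (toward the root): 2, 9, 13.
Ancestors of 5: 5, 9, 13.
The deepest node appearing in both lists is 9.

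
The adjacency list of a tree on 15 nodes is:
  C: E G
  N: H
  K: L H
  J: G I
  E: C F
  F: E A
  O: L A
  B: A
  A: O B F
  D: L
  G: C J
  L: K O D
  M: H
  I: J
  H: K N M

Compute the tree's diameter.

A longest path is I-J-G-C-E-F-A-O-L-K-H-M, with 11 edges.

11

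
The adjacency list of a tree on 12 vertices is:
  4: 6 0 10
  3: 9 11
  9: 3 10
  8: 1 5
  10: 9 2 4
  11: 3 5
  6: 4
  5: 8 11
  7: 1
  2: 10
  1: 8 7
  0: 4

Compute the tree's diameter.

9

BFS from 0 reaches 7 last, at distance 9; BFS from 7 confirms no node is farther.
Path: 0–4–10–9–3–11–5–8–1–7.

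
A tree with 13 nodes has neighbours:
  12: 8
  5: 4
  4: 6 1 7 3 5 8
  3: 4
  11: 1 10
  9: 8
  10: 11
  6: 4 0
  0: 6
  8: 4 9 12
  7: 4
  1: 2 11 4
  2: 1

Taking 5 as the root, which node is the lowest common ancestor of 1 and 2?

1

1's ancestor chain is 1, 4, 5 and 2's is 2, 1, 4, 5; they first meet at 1.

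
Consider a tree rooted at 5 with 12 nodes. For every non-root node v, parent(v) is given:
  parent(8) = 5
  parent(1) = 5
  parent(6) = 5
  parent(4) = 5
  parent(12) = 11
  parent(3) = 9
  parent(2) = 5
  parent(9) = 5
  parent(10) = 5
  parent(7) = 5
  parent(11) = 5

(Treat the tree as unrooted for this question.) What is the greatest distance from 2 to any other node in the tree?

A farthest node from 2 is 3 (12 also at distance 3).
The path 2–5–9–3 has 3 edges.

3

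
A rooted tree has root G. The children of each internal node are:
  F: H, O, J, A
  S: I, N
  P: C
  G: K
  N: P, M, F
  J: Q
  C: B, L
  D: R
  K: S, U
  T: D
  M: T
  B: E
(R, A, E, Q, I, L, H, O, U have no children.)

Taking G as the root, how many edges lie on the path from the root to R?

G – K – S – N – M – T – D – R — 7 edges.

7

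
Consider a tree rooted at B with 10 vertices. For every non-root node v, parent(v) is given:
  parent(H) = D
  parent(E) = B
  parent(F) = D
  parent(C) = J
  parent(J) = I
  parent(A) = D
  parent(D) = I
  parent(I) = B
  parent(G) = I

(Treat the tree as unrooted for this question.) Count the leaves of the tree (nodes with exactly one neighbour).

6

Degree-1 nodes: A, C, E, F, G, H — 6 of them.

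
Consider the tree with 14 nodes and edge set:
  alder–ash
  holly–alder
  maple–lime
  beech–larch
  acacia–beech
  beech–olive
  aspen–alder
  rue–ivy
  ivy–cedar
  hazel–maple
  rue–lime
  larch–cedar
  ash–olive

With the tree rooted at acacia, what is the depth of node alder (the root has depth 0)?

4

acacia → beech → olive → ash → alder — 4 edges.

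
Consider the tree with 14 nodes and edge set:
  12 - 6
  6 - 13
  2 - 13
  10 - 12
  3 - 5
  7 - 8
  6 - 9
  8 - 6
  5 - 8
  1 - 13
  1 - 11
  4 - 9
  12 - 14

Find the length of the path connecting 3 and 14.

The path is 3 – 5 – 8 – 6 – 12 – 14, which has 5 edges.

5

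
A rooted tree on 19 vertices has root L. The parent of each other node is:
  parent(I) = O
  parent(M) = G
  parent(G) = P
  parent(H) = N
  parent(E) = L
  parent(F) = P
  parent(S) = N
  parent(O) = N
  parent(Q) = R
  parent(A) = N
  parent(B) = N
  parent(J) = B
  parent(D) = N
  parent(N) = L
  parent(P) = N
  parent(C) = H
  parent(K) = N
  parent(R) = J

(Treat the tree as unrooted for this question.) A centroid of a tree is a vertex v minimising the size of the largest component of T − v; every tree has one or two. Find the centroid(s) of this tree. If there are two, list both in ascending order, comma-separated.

N

Removing N splits the tree into components of sizes 4, 4, 2, 2, 2, 1, 1, 1, 1; the largest is 4 ≤ ⌊19/2⌋ = 9.
Every other node leaves some component of size > 9, so the centroid is unique.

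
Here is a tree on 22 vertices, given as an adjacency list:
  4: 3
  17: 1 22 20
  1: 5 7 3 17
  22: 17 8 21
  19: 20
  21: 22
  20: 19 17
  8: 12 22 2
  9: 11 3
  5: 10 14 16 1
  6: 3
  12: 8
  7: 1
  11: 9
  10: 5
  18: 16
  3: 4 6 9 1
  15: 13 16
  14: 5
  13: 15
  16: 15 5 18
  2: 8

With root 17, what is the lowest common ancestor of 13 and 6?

1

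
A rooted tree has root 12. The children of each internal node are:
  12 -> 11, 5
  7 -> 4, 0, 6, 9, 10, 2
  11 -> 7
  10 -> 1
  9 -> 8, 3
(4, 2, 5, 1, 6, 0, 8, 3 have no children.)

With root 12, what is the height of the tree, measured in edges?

4

A deepest node is 1, reached by 12 → 11 → 7 → 10 → 1.
That path has 4 edges, so the height is 4.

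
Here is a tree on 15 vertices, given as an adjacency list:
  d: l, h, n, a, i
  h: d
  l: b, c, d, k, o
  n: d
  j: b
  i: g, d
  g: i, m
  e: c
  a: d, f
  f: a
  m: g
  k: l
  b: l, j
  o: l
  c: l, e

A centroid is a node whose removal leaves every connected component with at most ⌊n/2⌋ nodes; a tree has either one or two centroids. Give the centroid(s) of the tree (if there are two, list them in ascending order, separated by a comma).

d

Delete d: the remaining components have sizes 7, 3, 2, 1, 1. Max 7 ≤ 7, so d is a centroid.
No neighbour of d does as well, so d is the unique centroid.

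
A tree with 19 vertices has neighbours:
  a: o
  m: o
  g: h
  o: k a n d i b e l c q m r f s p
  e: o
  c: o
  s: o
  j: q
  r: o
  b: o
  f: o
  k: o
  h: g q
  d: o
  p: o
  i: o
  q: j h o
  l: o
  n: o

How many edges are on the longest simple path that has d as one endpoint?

A farthest node from d is g.
The path d – o – q – h – g has 4 edges.

4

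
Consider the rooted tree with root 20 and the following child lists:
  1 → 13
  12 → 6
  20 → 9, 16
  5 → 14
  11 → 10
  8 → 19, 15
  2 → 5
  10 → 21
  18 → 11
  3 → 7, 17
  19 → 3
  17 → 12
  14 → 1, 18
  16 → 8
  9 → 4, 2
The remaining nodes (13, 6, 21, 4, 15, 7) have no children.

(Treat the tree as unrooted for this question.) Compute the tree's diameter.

BFS from 21 reaches 6 last, at distance 15; BFS from 6 confirms no node is farther.
Path: 21–10–11–18–14–5–2–9–20–16–8–19–3–17–12–6.

15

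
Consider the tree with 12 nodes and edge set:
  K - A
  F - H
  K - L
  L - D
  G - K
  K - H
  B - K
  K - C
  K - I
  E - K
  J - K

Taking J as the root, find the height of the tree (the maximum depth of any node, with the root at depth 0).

A deepest node is D, reached by J – K – L – D.
That path has 3 edges, so the height is 3.

3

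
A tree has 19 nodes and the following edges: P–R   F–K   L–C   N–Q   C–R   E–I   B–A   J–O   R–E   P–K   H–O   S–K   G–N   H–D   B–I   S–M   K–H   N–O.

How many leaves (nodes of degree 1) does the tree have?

8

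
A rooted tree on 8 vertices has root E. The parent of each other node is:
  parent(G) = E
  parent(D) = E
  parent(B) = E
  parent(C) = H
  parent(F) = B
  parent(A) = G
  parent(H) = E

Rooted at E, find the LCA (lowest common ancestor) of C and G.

E

C's ancestor chain is C, H, E and G's is G, E; they first meet at E.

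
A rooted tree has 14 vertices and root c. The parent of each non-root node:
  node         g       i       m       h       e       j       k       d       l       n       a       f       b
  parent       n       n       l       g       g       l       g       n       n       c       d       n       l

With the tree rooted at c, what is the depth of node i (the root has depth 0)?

2

Climbing from i to the root: i → n → c. That's 2 steps.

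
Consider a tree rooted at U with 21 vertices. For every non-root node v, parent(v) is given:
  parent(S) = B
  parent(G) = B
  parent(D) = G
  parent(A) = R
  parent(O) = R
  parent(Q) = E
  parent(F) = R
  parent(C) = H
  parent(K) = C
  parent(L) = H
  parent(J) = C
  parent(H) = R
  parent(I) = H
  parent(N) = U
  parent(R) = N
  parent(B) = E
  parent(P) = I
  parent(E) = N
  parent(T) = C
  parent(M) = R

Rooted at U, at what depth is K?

U–N–R–H–C–K — 5 edges.

5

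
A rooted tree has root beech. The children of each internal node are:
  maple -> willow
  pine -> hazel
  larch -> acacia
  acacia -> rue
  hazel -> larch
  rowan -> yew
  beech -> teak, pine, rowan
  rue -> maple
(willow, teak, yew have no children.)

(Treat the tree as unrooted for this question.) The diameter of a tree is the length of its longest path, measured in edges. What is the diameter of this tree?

A longest path is yew-rowan-beech-pine-hazel-larch-acacia-rue-maple-willow, with 9 edges.

9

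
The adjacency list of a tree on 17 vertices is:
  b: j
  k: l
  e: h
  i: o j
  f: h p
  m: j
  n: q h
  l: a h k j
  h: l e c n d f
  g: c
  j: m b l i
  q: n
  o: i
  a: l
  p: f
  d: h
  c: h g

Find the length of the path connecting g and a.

The path is g–c–h–l–a, which has 4 edges.

4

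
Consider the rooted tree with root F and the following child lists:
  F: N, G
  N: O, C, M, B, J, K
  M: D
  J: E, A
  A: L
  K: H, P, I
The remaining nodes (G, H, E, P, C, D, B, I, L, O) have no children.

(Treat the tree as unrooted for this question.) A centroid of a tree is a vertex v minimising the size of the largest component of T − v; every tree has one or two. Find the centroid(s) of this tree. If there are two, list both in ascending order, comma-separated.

Delete N: the remaining components have sizes 4, 4, 2, 2, 1, 1, 1. Max 4 ≤ 8, so N is a centroid.
No neighbour of N does as well, so N is the unique centroid.

N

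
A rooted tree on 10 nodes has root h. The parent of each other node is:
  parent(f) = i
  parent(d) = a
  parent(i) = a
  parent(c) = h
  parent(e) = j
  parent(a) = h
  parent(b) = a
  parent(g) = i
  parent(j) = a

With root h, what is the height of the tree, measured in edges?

The longest root-to-leaf path is h–a–i–g (3 edges).

3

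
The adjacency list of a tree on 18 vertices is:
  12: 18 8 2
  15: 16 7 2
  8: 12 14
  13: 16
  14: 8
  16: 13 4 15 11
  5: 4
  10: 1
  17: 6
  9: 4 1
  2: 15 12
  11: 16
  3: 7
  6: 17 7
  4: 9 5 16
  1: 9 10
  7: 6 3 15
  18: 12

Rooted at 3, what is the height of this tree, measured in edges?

7

10 sits deepest: 3 → 7 → 15 → 16 → 4 → 9 → 1 → 10 — 7 edges from the root.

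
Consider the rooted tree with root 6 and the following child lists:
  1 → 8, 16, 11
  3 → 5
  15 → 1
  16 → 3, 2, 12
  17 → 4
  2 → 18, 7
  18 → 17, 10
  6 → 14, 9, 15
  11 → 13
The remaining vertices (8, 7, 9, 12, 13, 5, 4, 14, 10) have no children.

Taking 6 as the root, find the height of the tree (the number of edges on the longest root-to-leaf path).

The longest root-to-leaf path is 6-15-1-16-2-18-17-4 (7 edges).

7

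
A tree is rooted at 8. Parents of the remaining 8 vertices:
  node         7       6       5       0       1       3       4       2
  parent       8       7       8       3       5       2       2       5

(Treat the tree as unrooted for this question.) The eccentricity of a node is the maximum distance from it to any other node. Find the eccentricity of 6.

6

A farthest node from 6 is 0.
The path 6–7–8–5–2–3–0 has 6 edges.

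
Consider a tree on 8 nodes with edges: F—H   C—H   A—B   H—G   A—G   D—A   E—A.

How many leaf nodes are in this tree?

Degree-1 nodes: B, C, D, E, F — 5 of them.

5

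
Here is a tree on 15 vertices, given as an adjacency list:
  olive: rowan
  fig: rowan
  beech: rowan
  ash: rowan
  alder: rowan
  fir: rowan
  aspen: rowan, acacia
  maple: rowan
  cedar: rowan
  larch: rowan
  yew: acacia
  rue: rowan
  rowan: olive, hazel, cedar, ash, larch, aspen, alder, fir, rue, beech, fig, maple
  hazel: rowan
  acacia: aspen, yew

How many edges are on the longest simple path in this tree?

BFS from yew reaches ash last, at distance 4; BFS from ash confirms no node is farther.
Path: yew-acacia-aspen-rowan-ash.

4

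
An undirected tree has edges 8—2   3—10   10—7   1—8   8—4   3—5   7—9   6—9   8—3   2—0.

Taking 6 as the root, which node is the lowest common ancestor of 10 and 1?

10's ancestor chain is 10, 7, 9, 6 and 1's is 1, 8, 3, 10, 7, 9, 6; they first meet at 10.

10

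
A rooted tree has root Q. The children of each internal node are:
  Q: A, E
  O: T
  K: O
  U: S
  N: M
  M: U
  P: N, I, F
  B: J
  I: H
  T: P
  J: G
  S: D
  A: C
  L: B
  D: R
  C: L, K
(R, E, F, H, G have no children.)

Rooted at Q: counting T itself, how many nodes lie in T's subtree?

The subtree rooted at T contains: T, P, I, F, N, H, M, U, S, D, R — 11 nodes.

11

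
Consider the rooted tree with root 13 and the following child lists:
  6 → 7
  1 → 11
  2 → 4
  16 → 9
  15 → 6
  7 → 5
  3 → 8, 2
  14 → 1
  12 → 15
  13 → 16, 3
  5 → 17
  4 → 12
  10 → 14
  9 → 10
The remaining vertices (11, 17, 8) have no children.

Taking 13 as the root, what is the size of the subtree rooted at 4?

7

The subtree rooted at 4 contains: 4, 12, 15, 6, 7, 5, 17 — 7 nodes.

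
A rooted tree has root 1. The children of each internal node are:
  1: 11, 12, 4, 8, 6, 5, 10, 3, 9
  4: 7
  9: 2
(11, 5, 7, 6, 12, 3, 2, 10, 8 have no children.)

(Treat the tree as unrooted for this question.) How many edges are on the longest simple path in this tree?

4

BFS from 2 reaches 7 last, at distance 4; BFS from 7 confirms no node is farther.
Path: 2 - 9 - 1 - 4 - 7.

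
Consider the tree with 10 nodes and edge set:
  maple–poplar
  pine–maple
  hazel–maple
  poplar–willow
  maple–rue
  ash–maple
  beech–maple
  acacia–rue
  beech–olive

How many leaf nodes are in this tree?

Degree-1 nodes: acacia, ash, hazel, olive, pine, willow — 6 of them.

6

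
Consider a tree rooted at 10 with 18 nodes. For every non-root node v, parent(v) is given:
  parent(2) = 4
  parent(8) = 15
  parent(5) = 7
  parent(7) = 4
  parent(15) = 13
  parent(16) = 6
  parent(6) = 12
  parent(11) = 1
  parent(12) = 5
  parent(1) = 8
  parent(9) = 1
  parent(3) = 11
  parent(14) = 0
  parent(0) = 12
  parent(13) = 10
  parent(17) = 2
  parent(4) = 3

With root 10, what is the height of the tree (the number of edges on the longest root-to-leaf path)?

14 sits deepest: 10-13-15-8-1-11-3-4-7-5-12-0-14 — 12 edges from the root.

12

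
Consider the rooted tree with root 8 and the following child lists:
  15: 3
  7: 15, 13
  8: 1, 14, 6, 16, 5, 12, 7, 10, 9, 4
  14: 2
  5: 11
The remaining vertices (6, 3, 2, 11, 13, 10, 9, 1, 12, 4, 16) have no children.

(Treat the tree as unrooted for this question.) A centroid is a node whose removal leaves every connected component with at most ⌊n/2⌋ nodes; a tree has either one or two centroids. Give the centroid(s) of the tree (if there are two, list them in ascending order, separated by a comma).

8

Removing 8 splits the tree into components of sizes 4, 2, 2, 1, 1, 1, 1, 1, 1, 1; the largest is 4 ≤ ⌊16/2⌋ = 8.
No neighbour of 8 does as well, so 8 is the unique centroid.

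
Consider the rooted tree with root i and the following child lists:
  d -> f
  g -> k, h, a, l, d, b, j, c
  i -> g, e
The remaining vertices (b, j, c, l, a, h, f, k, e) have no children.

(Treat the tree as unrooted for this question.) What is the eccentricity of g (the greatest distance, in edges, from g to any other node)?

2

A farthest node from g is e (f also at distance 2).
The path g – i – e has 2 edges.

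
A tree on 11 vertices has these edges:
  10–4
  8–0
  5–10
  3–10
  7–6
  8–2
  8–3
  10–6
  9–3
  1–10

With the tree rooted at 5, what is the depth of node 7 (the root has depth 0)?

Climbing from 7 to the root: 7 → 6 → 10 → 5. That's 3 steps.

3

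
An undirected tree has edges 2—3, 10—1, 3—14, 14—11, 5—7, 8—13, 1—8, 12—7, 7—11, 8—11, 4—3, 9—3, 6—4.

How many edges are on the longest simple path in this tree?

7

BFS from 10 reaches 6 last, at distance 7; BFS from 6 confirms no node is farther.
Path: 10–1–8–11–14–3–4–6.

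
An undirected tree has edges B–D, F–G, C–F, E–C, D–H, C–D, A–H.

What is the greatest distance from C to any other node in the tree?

Distances from C peak at 3, attained at A.
C – D – H – A

3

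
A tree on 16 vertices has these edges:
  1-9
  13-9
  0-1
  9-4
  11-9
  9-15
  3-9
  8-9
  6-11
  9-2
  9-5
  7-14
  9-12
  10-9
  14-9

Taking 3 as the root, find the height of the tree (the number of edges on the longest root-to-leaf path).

A deepest node is 7, reached by 3 → 9 → 14 → 7.
That path has 3 edges, so the height is 3.

3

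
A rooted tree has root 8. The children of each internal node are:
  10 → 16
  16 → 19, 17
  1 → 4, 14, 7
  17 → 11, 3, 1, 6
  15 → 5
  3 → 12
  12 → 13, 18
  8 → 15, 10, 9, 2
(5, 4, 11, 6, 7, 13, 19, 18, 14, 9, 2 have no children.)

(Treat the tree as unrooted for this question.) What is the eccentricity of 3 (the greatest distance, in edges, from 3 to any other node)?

6

The node farthest from 3 is 5, via 3 – 17 – 16 – 10 – 8 – 15 – 5 — 6 edges.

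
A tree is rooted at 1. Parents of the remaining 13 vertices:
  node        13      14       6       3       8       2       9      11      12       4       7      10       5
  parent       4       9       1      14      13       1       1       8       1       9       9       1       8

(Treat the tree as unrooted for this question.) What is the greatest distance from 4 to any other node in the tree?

3

The node farthest from 4 is 10 (6, 11, 5, 12, 3, 2 also at distance 3), via 4–9–1–10 — 3 edges.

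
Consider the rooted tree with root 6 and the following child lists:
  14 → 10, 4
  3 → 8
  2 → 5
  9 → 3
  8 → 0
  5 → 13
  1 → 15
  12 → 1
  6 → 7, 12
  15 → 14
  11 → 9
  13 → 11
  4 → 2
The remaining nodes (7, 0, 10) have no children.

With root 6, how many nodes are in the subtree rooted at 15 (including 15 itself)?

12

The subtree rooted at 15 contains: 15, 14, 10, 4, 2, 5, 13, 11, 9, 3, 8, 0 — 12 nodes.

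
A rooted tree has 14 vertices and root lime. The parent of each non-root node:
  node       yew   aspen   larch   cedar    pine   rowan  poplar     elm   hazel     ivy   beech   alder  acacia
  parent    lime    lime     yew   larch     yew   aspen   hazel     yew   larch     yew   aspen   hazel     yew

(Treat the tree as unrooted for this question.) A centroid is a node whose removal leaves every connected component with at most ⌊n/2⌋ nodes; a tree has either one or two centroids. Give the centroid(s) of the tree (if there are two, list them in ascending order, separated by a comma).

yew

Removing yew splits the tree into components of sizes 5, 4, 1, 1, 1, 1; the largest is 5 ≤ ⌊14/2⌋ = 7.
No neighbour of yew does as well, so yew is the unique centroid.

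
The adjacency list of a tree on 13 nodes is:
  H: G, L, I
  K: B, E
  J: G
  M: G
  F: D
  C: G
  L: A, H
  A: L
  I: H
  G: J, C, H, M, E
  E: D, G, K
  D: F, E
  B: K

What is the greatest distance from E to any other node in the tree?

4

The node farthest from E is A, via E–G–H–L–A — 4 edges.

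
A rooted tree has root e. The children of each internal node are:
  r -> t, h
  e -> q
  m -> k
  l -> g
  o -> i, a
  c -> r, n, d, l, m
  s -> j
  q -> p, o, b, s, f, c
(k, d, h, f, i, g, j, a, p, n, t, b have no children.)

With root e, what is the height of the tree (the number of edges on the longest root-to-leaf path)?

4

The longest root-to-leaf path is e–q–c–l–g (4 edges).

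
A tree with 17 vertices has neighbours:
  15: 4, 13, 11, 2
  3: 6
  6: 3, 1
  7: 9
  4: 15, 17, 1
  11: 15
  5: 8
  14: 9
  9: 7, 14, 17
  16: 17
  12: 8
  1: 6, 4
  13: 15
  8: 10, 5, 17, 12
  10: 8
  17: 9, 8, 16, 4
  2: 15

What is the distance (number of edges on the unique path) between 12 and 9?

3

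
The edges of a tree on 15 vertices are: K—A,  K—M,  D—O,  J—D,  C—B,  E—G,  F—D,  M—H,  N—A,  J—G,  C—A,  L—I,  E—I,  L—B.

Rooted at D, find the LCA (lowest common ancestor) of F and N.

Path F→root: F D; path N→root: N A C B L I E G J D.
First common node: D.

D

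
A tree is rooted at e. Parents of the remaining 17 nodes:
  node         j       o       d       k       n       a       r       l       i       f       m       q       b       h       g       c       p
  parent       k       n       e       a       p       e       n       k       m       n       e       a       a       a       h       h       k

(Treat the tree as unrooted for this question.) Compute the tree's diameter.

7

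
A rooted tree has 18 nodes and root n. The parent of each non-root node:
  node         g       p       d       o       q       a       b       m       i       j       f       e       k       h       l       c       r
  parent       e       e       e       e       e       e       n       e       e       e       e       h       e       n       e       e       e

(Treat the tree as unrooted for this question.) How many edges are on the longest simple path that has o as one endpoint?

The node farthest from o is b, via o–e–h–n–b — 4 edges.

4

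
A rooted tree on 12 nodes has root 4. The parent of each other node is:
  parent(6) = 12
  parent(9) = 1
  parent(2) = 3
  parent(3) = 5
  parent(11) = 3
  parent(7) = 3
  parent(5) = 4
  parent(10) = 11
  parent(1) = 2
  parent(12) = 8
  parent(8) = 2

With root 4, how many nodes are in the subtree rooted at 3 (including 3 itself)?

The subtree rooted at 3 contains: 3, 11, 7, 2, 10, 8, 1, 12, 9, 6 — 10 nodes.

10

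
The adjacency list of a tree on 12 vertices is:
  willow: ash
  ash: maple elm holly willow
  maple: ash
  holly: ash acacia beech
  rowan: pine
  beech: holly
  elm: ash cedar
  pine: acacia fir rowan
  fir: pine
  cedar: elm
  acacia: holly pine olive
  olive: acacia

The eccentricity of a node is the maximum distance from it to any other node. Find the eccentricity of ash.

4

Distances from ash peak at 4, attained at rowan (fir also at distance 4).
ash – holly – acacia – pine – rowan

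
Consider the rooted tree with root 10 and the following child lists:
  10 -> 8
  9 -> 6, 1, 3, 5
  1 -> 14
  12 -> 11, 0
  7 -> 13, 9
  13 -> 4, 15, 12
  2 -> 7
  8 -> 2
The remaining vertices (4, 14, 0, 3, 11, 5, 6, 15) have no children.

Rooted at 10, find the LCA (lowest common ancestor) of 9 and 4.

9's ancestor chain is 9, 7, 2, 8, 10 and 4's is 4, 13, 7, 2, 8, 10; they first meet at 7.

7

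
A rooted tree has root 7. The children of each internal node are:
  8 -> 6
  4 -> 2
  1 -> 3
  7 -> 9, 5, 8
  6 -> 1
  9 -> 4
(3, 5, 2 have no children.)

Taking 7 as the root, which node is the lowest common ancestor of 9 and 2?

9's ancestor chain is 9, 7 and 2's is 2, 4, 9, 7; they first meet at 9.

9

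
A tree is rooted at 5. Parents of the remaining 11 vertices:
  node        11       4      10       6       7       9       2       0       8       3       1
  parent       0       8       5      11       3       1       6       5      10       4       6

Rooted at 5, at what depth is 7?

5–10–8–4–3–7 — 5 edges.

5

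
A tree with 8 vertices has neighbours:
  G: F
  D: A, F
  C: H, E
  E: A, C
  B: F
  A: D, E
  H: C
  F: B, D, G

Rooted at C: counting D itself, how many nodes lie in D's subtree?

The subtree rooted at D contains: D, F, B, G — 4 nodes.

4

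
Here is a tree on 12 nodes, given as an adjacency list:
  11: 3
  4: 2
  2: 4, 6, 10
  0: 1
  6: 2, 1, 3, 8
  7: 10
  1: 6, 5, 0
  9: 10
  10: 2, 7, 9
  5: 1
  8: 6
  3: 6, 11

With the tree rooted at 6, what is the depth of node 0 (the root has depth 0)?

6–1–0 — 2 edges.

2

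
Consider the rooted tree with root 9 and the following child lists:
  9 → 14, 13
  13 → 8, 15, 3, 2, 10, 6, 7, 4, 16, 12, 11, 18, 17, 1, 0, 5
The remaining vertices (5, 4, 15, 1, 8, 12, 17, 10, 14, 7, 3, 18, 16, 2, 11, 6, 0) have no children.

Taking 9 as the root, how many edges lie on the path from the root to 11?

Path from 9 to 11: 9–13–11, which has 2 edges.

2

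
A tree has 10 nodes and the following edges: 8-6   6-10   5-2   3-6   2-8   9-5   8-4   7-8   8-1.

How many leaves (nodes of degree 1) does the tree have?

6

Exactly 6 nodes have a single neighbour: 1, 3, 4, 7, 9, 10.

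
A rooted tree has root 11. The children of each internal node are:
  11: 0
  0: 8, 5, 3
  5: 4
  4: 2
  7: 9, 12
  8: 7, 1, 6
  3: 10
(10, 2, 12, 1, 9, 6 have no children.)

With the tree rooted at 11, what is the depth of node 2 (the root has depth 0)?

Path from 11 to 2: 11 → 0 → 5 → 4 → 2, which has 4 edges.

4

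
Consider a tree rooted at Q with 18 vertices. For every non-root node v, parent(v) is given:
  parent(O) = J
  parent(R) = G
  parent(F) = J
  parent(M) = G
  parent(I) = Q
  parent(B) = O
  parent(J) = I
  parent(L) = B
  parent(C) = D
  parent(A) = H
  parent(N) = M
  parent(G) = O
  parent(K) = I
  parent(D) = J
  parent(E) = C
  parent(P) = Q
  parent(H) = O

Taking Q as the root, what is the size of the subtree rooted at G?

4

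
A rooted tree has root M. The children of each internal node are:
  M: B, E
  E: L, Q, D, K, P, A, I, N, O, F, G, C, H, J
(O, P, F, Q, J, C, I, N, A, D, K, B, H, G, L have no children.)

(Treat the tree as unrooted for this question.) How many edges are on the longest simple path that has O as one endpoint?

3

The node farthest from O is B, via O-E-M-B — 3 edges.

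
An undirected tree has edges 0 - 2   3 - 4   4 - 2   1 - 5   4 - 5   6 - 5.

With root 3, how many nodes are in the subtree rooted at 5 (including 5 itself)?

Descendants of 5 (including itself): 5, 1, 6. That's 3.

3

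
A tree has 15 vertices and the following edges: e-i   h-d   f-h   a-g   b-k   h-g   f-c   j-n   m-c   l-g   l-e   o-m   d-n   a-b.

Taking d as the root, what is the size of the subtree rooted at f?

4

Descendants of f (including itself): f, c, m, o. That's 4.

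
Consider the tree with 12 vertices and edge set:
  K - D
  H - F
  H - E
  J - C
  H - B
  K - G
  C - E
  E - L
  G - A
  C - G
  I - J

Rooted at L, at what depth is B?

Path from L to B: L – E – H – B, which has 3 edges.

3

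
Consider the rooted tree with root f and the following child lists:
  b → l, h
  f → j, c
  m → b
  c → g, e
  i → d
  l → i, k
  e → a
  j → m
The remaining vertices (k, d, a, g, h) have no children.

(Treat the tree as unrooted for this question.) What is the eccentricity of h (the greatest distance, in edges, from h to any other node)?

The node farthest from h is a, via h – b – m – j – f – c – e – a — 7 edges.

7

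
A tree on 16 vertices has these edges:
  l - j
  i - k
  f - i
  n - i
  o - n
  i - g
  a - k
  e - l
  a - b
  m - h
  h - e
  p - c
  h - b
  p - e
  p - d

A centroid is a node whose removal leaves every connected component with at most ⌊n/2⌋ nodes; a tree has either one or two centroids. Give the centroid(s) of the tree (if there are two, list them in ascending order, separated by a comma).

If h is removed the pieces have sizes 8, 6, 1, all ≤ ⌊16/2⌋ = 8.
Its neighbour b also leaves a largest component of size 8, so both are centroids.

b, h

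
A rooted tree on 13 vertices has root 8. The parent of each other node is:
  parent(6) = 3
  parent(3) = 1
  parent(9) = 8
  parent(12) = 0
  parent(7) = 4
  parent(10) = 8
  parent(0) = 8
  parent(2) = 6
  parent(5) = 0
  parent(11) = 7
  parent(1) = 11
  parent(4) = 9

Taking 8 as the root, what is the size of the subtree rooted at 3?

3

3's subtree: {3, 6, 2}, size 3.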